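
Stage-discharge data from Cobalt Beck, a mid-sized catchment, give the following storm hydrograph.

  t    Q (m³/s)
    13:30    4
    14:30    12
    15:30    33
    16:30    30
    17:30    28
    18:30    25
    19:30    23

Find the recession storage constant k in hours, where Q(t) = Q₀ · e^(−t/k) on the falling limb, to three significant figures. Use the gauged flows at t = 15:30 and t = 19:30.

k ≈ 11.1 h

On the falling limb, Q drops from 33 to 23 m³/s between t = 15:30 and t = 19:30 (Δt = 4 h).
k = −Δt / ln(Q₂/Q₁) = −4 / ln(23/33) = 11.1 h.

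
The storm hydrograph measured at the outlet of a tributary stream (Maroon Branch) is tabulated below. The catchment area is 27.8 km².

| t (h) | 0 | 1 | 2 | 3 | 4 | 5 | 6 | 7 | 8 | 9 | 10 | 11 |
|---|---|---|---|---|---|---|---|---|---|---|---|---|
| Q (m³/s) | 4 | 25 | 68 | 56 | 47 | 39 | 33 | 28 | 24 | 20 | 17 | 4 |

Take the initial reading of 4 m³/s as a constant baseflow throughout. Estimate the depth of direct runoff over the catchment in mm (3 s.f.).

d ≈ 41.1 mm

Direct runoff: 0.0, 21.0, 64.0, 52.0, 43.0, 35.0, 29.0, 24.0, 20.0, 16.0, 13.0, 0.0 m³/s; ΣQ_DR = 317.0 m³/s.
V = ΣQ_DR · Δt = 317.0 × 3600 s = 1.141 × 10^6 m³.
Over A = 27.8 km², depth = V / A = 41.1 mm.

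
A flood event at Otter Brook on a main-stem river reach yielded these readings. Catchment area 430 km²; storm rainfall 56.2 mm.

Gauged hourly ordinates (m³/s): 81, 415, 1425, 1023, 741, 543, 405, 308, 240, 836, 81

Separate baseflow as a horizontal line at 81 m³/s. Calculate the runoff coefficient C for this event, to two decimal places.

ΣQ_DR = 5207 m³/s; V = ΣQ_DR·Δt = 1.875 × 10^7 m³.
Runoff depth d = V / A = 43.59 mm.
C = d / P = 43.59 / 56.2 = 0.78.

C ≈ 0.78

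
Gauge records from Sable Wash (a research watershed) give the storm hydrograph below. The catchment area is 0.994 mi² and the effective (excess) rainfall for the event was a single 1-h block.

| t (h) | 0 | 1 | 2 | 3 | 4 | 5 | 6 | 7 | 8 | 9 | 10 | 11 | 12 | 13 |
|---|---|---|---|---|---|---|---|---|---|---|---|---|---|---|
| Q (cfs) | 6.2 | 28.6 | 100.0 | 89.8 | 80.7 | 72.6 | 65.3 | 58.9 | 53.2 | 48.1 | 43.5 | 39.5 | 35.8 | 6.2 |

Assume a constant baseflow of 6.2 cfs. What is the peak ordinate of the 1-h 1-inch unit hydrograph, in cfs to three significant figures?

U_p ≈ 93.8 cfs

Direct runoff: 0.0, 22.4, 93.8, 83.6, 74.5, 66.4, 59.1, 52.7, 47.0, 41.9, 37.3, 33.3, 29.6, 0.0 cfs; ΣQ_DR = 641.6 cfs, peak = 93.8 cfs.
Runoff depth d = ΣQ_DR·Δt / A = 641.6 × 3600 / (0.994 mi²) = 1.000 in.
The 1-inch UH is the DRH scaled by (1 in)/d, so U_p = 93.8 × 1/1.000 = 93.8 cfs.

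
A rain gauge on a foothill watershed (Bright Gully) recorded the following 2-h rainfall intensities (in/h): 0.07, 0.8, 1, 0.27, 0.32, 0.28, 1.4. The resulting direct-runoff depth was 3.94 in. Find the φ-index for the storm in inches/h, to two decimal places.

Only the 3 blocks with intensity above φ contribute runoff: 0.8, 1, 1.4 in/h.
Σ(I−φ)·Δt = d  ⇒  (0.8+1+1.4 − 3φ)·2 = 3.94
φ = (3.200 − 3.94/2) / 3 = 0.41 in/h.

φ ≈ 0.41 in/h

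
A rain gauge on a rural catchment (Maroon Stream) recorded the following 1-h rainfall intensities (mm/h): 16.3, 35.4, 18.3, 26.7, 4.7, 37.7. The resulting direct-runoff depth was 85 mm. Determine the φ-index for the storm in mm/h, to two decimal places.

Only the 5 blocks with intensity above φ contribute runoff: 16.3, 35.4, 18.3, 26.7, 37.7 mm/h.
Σ(I−φ)·Δt = d  ⇒  (16.3+35.4+18.3+26.7+37.7 − 5φ)·1 = 85
φ = (134.4 − 85/1) / 5 = 9.88 mm/h.

φ ≈ 9.88 mm/h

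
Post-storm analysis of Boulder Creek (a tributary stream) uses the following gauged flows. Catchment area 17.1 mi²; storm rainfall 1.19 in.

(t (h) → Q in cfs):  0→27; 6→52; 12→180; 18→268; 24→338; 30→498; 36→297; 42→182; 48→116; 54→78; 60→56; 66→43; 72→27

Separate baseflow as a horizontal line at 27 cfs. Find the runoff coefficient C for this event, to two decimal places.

C ≈ 0.83

ΣQ_DR = 1811 cfs; V = ΣQ_DR·Δt = 3.912 × 10^7 ft³.
Runoff depth d = V / A = 0.9847 in.
C = d / P = 0.9847 / 1.19 = 0.83.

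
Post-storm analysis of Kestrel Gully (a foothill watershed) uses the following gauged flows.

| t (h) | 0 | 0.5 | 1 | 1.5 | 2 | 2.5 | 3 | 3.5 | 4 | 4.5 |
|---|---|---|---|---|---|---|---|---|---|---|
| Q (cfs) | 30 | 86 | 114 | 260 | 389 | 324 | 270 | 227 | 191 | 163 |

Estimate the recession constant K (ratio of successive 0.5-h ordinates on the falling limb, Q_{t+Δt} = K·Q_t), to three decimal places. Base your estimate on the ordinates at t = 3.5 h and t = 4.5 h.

K ≈ 0.847

Using the recession-limb readings at t = 3.5 h and t = 4.5 h: Q falls from 227 to 163 cfs over 2 intervals.
K = (Q₂/Q₁)^(1/2) = (163/227)^(1/2) = 0.847.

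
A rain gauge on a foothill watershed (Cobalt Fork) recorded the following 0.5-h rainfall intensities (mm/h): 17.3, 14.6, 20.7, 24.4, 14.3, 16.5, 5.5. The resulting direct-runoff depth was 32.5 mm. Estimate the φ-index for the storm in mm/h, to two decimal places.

φ ≈ 7.13 mm/h

Only the 6 blocks with intensity above φ contribute runoff: 17.3, 14.6, 20.7, 24.4, 14.3, 16.5 mm/h.
Σ(I−φ)·Δt = d  ⇒  (17.3+14.6+20.7+24.4+14.3+16.5 − 6φ)·0.5 = 32.5
φ = (107.8 − 32.5/0.5) / 6 = 7.13 mm/h.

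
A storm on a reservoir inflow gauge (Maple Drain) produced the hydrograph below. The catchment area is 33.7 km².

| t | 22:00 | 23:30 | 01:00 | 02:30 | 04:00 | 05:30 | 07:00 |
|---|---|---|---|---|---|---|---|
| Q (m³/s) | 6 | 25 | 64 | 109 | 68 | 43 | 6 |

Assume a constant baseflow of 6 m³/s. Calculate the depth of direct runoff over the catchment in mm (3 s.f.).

Direct runoff: 0.0, 19.0, 58.0, 103.0, 62.0, 37.0, 0.0 m³/s; ΣQ_DR = 279.0 m³/s.
V = ΣQ_DR · Δt = 279.0 × 5400 s = 1.507 × 10^6 m³.
Over A = 33.7 km², depth = V / A = 44.7 mm.

d ≈ 44.7 mm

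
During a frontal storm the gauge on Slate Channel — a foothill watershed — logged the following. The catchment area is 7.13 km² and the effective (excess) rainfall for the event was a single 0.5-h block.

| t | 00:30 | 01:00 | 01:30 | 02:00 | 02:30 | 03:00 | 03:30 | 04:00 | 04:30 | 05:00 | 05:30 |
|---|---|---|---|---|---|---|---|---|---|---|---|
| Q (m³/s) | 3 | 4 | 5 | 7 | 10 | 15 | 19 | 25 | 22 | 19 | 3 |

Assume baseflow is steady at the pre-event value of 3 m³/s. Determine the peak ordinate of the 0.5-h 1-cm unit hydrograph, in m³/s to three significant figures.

U_p ≈ 8.80 m³/s

Direct runoff: 0.0, 1.0, 2.0, 4.0, 7.0, 12.0, 16.0, 22.0, 19.0, 16.0, 0.0 m³/s; ΣQ_DR = 99.00 m³/s, peak = 22.0 m³/s.
Runoff depth d = ΣQ_DR·Δt / A = 99.00 × 1800 / (7.13 km²) = 24.99 mm.
The 1-cm UH is the DRH scaled by (10 mm)/d, so U_p = 22.0 × 10/24.99 = 8.80 m³/s.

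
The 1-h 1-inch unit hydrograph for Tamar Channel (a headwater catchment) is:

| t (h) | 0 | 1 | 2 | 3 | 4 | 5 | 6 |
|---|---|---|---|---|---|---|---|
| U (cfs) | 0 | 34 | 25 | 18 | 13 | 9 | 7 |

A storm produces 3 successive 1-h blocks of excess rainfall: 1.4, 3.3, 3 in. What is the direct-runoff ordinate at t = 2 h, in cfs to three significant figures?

Q ≈ 147 cfs

By discrete convolution, Q_j = Σ (P_i / 1 in) · U_{j−i}.
At t = 2 h (j=2): Q = (1.4/1)·25 + (3.3/1)·34 + (3/1)·0 = 147 cfs.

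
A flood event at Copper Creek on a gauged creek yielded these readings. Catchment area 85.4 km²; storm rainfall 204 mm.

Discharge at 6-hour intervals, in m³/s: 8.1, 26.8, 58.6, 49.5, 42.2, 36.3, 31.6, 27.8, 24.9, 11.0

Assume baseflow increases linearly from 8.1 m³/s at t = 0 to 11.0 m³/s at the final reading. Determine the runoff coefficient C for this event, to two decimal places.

C ≈ 0.27

ΣQ_DR = 221.3 m³/s; V = ΣQ_DR·Δt = 4.780 × 10^6 m³.
Runoff depth d = V / A = 55.97 mm.
C = d / P = 55.97 / 204 = 0.27.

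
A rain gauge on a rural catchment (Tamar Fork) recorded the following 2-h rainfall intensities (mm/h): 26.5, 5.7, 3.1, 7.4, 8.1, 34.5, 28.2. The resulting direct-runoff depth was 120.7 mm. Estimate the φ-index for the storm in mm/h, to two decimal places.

Only the 3 blocks with intensity above φ contribute runoff: 26.5, 34.5, 28.2 mm/h.
Σ(I−φ)·Δt = d  ⇒  (26.5+34.5+28.2 − 3φ)·2 = 120.7
φ = (89.20 − 120.7/2) / 3 = 9.62 mm/h.

φ ≈ 9.62 mm/h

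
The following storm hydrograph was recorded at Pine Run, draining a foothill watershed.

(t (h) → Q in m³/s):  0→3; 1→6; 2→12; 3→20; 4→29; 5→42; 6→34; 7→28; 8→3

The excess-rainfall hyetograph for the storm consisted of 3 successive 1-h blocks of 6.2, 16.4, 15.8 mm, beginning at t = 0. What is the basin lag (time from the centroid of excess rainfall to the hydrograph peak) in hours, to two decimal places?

t_L ≈ 3.25 h

Centroid of excess rainfall: t_c = Σ P_i·t̄_i / ΣP_i = 1.7500 h (block centres at 0.5, 1.5, 2.5 h).
Hydrograph peak occurs at t = 5 h, so basin lag t_L = 5 − 1.7500 = 3.25 h.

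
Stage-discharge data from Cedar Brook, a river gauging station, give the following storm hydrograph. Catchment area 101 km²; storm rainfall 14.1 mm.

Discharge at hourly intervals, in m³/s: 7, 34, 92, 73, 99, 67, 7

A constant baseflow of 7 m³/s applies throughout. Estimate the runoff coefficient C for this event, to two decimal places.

ΣQ_DR = 330.0 m³/s; V = ΣQ_DR·Δt = 1.188 × 10^6 m³.
Runoff depth d = V / A = 11.76 mm.
C = d / P = 11.76 / 14.1 = 0.83.

C ≈ 0.83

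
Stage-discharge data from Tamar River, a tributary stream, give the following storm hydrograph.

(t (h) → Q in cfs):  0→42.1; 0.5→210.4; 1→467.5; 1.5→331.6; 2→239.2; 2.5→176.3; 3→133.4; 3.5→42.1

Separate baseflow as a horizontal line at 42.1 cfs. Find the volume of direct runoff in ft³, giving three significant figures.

Direct-runoff ordinates (Q − Q_b): 0.0, 168.3, 425.4, 289.5, 197.1, 134.2, 91.3, 0.0 cfs.
ΣQ_DR = 1306 cfs.
With Δt = 0.5 h = 1800 s, V = ΣQ_DR · Δt = 1306 × 1800 = 2.35 × 10^6 ft³.

V ≈ 2.35 × 10^6 ft³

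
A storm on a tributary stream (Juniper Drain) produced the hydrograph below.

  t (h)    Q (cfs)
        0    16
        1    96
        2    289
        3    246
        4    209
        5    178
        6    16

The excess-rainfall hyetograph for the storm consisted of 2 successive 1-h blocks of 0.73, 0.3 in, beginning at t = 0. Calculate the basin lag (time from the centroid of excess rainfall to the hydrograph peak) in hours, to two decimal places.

t_L ≈ 1.21 h

Centroid of excess rainfall: t_c = Σ P_i·t̄_i / ΣP_i = 0.7913 h (block centres at 0.5, 1.5 h).
Hydrograph peak occurs at t = 2 h, so basin lag t_L = 2 − 0.7913 = 1.21 h.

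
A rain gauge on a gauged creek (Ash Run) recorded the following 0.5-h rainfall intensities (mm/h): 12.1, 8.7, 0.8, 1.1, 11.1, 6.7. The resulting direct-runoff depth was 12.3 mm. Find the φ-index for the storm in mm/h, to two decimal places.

φ ≈ 3.50 mm/h

Only the 4 blocks with intensity above φ contribute runoff: 12.1, 8.7, 11.1, 6.7 mm/h.
Σ(I−φ)·Δt = d  ⇒  (12.1+8.7+11.1+6.7 − 4φ)·0.5 = 12.3
φ = (38.60 − 12.3/0.5) / 4 = 3.50 mm/h.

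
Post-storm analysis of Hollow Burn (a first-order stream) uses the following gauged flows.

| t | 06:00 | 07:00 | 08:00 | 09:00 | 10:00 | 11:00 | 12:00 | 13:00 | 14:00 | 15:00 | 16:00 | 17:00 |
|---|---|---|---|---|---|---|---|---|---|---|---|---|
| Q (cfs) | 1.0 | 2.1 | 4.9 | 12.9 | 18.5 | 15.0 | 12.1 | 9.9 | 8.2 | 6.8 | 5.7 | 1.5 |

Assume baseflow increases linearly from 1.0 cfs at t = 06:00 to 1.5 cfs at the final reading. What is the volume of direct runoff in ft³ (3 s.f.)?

V ≈ 3.01 × 10^5 ft³

Direct-runoff ordinates (Q − Q_b): 0.00, 1.05, 3.81, 11.76, 17.32, 13.77, 10.83, 8.58, 6.84, 5.39, 4.25, 0.00 cfs.
ΣQ_DR = 83.60 cfs.
With Δt = 1 h = 3600 s, V = ΣQ_DR · Δt = 83.60 × 3600 = 3.01 × 10^5 ft³.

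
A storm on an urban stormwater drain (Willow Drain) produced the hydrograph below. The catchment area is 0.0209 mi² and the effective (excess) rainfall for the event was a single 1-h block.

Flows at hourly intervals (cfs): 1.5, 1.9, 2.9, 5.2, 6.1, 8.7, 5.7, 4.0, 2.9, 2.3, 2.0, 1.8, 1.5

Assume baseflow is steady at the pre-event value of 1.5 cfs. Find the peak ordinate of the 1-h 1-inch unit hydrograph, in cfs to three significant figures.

Direct runoff: 0.0, 0.4, 1.4, 3.7, 4.6, 7.2, 4.2, 2.5, 1.4, 0.8, 0.5, 0.3, 0.0 cfs; ΣQ_DR = 27.00 cfs, peak = 7.2 cfs.
Runoff depth d = ΣQ_DR·Δt / A = 27.00 × 3600 / (0.0209 mi²) = 2.002 in.
The 1-inch UH is the DRH scaled by (1 in)/d, so U_p = 7.2 × 1/2.002 = 3.60 cfs.

U_p ≈ 3.60 cfs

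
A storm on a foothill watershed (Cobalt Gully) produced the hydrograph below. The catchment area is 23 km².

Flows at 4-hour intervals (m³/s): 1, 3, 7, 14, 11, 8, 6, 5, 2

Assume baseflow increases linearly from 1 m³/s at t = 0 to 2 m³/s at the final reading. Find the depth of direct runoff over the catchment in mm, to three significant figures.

d ≈ 27.2 mm

Direct runoff: 0.00, 1.88, 5.75, 12.62, 9.50, 6.38, 4.25, 3.12, 0.00 m³/s; ΣQ_DR = 43.50 m³/s.
V = ΣQ_DR · Δt = 43.50 × 14400 s = 6.264 × 10^5 m³.
Over A = 23 km², depth = V / A = 27.2 mm.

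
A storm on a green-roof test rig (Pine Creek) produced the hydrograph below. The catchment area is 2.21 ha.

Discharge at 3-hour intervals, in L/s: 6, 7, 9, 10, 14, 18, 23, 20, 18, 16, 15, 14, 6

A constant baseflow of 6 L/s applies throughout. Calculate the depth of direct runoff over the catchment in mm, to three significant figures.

d ≈ 47.9 mm

Direct runoff: 0.0, 1.0, 3.0, 4.0, 8.0, 12.0, 17.0, 14.0, 12.0, 10.0, 9.0, 8.0, 0.0 L/s; ΣQ_DR = 98.00 L/s.
V = ΣQ_DR · Δt = 98.00 × 10800 s = 1.058 × 10^6 L.
Over A = 2.21 ha, depth = V / A = 47.9 mm.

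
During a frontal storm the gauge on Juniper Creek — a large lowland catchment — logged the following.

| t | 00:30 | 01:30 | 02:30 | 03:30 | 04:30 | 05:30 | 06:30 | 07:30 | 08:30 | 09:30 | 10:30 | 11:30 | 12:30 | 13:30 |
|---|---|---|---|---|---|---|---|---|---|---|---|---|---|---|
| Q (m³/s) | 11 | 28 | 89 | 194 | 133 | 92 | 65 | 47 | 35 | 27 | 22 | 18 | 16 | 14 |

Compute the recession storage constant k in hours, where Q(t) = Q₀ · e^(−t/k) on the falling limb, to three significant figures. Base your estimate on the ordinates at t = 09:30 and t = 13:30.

k ≈ 6.09 h

On the falling limb, Q drops from 27 to 14 m³/s between t = 09:30 and t = 13:30 (Δt = 4 h).
k = −Δt / ln(Q₂/Q₁) = −4 / ln(14/27) = 6.09 h.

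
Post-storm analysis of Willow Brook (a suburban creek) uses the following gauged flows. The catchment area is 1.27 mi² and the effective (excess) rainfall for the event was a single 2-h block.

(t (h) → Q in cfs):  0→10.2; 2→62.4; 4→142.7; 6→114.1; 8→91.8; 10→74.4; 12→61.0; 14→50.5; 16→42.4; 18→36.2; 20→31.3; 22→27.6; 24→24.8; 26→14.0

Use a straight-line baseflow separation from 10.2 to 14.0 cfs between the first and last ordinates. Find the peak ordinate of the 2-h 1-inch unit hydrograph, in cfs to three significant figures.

Direct runoff: 0.00, 51.91, 131.92, 103.02, 80.43, 62.74, 49.05, 38.25, 29.86, 23.37, 18.18, 14.18, 11.09, 0.00 cfs; ΣQ_DR = 614.0 cfs, peak = 131.92 cfs.
Runoff depth d = ΣQ_DR·Δt / A = 614.0 × 7200 / (1.27 mi²) = 1.498 in.
The 1-inch UH is the DRH scaled by (1 in)/d, so U_p = 131.92 × 1/1.498 = 88.0 cfs.

U_p ≈ 88.0 cfs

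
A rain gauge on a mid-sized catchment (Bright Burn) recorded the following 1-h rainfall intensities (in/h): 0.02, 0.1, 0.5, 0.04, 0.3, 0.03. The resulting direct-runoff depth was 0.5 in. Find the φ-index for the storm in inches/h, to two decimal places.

φ ≈ 0.15 in/h

Only the 2 blocks with intensity above φ contribute runoff: 0.5, 0.3 in/h.
Σ(I−φ)·Δt = d  ⇒  (0.5+0.3 − 2φ)·1 = 0.5
φ = (0.8000 − 0.5/1) / 2 = 0.15 in/h.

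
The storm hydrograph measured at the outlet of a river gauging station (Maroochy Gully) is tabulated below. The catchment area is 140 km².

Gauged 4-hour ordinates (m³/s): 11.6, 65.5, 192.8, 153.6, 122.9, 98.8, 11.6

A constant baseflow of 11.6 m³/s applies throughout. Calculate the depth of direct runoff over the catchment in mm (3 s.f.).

Direct runoff: 0.0, 53.9, 181.2, 142.0, 111.3, 87.2, 0.0 m³/s; ΣQ_DR = 575.6 m³/s.
V = ΣQ_DR · Δt = 575.6 × 14400 s = 8.289 × 10^6 m³.
Over A = 140 km², depth = V / A = 59.2 mm.

d ≈ 59.2 mm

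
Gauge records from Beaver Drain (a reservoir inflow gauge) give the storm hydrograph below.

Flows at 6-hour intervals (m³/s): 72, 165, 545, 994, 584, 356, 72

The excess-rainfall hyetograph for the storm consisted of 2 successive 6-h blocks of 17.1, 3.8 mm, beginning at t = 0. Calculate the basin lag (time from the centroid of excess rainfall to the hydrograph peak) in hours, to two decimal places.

Centroid of excess rainfall: t_c = Σ P_i·t̄_i / ΣP_i = 4.0909 h (block centres at 3, 9 h).
Hydrograph peak occurs at t = 18 h, so basin lag t_L = 18 − 4.0909 = 13.91 h.

t_L ≈ 13.91 h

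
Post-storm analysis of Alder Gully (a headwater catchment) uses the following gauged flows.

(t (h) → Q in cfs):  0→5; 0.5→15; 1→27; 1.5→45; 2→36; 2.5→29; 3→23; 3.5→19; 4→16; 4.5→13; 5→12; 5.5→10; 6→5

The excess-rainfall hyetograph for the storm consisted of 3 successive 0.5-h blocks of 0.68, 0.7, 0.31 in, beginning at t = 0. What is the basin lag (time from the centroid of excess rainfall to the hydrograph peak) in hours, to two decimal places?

t_L ≈ 0.86 h

Centroid of excess rainfall: t_c = Σ P_i·t̄_i / ΣP_i = 0.6405 h (block centres at 0.25, 0.75, 1.25 h).
Hydrograph peak occurs at t = 1.5 h, so basin lag t_L = 1.5 − 0.6405 = 0.86 h.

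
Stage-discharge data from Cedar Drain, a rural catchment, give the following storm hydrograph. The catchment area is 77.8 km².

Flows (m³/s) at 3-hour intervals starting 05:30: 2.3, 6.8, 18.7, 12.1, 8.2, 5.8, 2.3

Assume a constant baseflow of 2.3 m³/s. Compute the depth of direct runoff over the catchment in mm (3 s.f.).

d ≈ 5.57 mm

Direct runoff: 0.0, 4.5, 16.4, 9.8, 5.9, 3.5, 0.0 m³/s; ΣQ_DR = 40.10 m³/s.
V = ΣQ_DR · Δt = 40.10 × 10800 s = 4.331 × 10^5 m³.
Over A = 77.8 km², depth = V / A = 5.57 mm.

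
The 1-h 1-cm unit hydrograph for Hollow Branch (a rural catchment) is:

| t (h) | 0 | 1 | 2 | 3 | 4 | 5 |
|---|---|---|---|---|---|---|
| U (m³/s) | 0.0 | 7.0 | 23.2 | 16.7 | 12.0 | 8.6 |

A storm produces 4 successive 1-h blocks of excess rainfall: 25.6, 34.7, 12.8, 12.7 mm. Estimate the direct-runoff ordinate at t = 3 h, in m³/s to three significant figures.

Q ≈ 132 m³/s

By discrete convolution, Q_j = Σ (P_i / 10 mm) · U_{j−i}.
At t = 3 h (j=3): Q = (25.6/10)·16.7 + (34.7/10)·23.2 + (12.8/10)·7.0 + (12.7/10)·0.0 = 132 m³/s.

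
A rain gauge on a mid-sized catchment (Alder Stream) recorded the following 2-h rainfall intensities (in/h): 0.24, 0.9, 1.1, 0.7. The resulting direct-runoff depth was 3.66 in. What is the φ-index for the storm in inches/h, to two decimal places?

φ ≈ 0.29 in/h

Only the 3 blocks with intensity above φ contribute runoff: 0.9, 1.1, 0.7 in/h.
Σ(I−φ)·Δt = d  ⇒  (0.9+1.1+0.7 − 3φ)·2 = 3.66
φ = (2.700 − 3.66/2) / 3 = 0.29 in/h.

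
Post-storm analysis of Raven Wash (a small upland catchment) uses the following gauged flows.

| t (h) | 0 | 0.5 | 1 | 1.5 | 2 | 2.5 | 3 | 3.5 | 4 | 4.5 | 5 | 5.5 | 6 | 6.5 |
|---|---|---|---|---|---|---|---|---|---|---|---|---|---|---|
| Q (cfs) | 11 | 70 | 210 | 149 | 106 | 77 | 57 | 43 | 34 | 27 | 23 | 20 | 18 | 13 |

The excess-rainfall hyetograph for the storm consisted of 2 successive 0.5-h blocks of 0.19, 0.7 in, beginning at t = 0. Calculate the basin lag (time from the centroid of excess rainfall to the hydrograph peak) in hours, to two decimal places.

t_L ≈ 0.36 h

Centroid of excess rainfall: t_c = Σ P_i·t̄_i / ΣP_i = 0.6433 h (block centres at 0.25, 0.75 h).
Hydrograph peak occurs at t = 1 h, so basin lag t_L = 1 − 0.6433 = 0.36 h.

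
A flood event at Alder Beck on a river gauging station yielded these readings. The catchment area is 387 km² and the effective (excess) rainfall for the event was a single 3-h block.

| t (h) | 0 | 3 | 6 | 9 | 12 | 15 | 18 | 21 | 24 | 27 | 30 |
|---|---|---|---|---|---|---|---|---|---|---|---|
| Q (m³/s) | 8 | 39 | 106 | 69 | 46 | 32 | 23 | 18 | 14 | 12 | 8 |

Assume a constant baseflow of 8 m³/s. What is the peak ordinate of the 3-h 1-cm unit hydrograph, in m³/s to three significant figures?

Direct runoff: 0.0, 31.0, 98.0, 61.0, 38.0, 24.0, 15.0, 10.0, 6.0, 4.0, 0.0 m³/s; ΣQ_DR = 287.0 m³/s, peak = 98.0 m³/s.
Runoff depth d = ΣQ_DR·Δt / A = 287.0 × 10800 / (387 km²) = 8.009 mm.
The 1-cm UH is the DRH scaled by (10 mm)/d, so U_p = 98.0 × 10/8.009 = 122 m³/s.

U_p ≈ 122 m³/s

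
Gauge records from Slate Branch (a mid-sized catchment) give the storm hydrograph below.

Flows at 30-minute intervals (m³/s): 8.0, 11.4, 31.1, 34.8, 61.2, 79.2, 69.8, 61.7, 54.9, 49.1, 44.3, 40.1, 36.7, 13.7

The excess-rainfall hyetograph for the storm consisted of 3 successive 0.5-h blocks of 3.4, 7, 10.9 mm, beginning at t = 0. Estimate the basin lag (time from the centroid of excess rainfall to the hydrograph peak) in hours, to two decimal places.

t_L ≈ 1.57 h

Centroid of excess rainfall: t_c = Σ P_i·t̄_i / ΣP_i = 0.9261 h (block centres at 0.25, 0.75, 1.25 h).
Hydrograph peak occurs at t = 2.5 h, so basin lag t_L = 2.5 − 0.9261 = 1.57 h.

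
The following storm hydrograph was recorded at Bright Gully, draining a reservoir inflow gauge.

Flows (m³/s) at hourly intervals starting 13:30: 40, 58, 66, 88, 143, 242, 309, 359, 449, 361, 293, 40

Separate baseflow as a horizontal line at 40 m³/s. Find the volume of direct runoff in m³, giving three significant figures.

Direct-runoff ordinates (Q − Q_b): 0.0, 18.0, 26.0, 48.0, 103.0, 202.0, 269.0, 319.0, 409.0, 321.0, 253.0, 0.0 m³/s.
ΣQ_DR = 1968 m³/s.
With Δt = 1 h = 3600 s, V = ΣQ_DR · Δt = 1968 × 3600 = 7.08 × 10^6 m³.

V ≈ 7.08 × 10^6 m³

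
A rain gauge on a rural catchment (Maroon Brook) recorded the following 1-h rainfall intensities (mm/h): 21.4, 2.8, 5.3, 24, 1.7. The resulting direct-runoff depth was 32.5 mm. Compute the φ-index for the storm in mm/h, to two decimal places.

Only the 2 blocks with intensity above φ contribute runoff: 21.4, 24 mm/h.
Σ(I−φ)·Δt = d  ⇒  (21.4+24 − 2φ)·1 = 32.5
φ = (45.40 − 32.5/1) / 2 = 6.45 mm/h.

φ ≈ 6.45 mm/h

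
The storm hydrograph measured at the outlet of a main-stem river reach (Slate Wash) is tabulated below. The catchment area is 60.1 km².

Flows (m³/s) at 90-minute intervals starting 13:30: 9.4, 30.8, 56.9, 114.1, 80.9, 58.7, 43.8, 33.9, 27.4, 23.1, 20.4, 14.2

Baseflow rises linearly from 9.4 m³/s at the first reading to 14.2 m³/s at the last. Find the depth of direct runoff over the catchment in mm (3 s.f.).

d ≈ 33.4 mm

Direct runoff: 0.00, 20.96, 46.63, 103.39, 69.75, 47.12, 31.78, 21.45, 14.51, 9.77, 6.64, 0.00 m³/s; ΣQ_DR = 372.0 m³/s.
V = ΣQ_DR · Δt = 372.0 × 5400 s = 2.009 × 10^6 m³.
Over A = 60.1 km², depth = V / A = 33.4 mm.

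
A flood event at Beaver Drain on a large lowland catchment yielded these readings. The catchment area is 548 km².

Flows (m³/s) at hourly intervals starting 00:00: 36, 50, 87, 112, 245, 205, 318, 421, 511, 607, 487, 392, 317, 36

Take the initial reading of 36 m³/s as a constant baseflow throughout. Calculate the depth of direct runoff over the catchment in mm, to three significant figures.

Direct runoff: 0.0, 14.0, 51.0, 76.0, 209.0, 169.0, 282.0, 385.0, 475.0, 571.0, 451.0, 356.0, 281.0, 0.0 m³/s; ΣQ_DR = 3320 m³/s.
V = ΣQ_DR · Δt = 3320 × 3600 s = 1.195 × 10^7 m³.
Over A = 548 km², depth = V / A = 21.8 mm.

d ≈ 21.8 mm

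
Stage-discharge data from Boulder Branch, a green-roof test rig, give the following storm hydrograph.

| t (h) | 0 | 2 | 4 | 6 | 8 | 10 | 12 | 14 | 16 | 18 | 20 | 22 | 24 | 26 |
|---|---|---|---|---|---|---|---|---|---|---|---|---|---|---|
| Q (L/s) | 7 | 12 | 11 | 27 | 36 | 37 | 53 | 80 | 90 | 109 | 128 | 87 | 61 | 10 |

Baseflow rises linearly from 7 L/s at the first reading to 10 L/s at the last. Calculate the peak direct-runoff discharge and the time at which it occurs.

Subtracting baseflow gives direct-runoff ordinates: 0.00, 4.77, 3.54, 19.31, 28.08, 28.85, 44.62, 71.38, 81.15, 99.92, 118.69, 77.46, 51.23, 0.00 L/s.
The maximum is 118.69 L/s, occurring at the reading for t = 20 h.

Q_p = 118.69 L/s at t = 20 h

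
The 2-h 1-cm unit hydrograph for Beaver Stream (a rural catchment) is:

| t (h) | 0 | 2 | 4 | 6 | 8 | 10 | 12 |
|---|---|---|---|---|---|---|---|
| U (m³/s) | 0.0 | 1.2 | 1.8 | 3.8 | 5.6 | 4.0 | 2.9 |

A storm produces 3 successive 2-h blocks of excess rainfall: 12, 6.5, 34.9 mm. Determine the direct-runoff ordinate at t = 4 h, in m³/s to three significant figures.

Q ≈ 2.94 m³/s

By discrete convolution, Q_j = Σ (P_i / 10 mm) · U_{j−i}.
At t = 4 h (j=2): Q = (12/10)·1.8 + (6.5/10)·1.2 + (34.9/10)·0.0 = 2.94 m³/s.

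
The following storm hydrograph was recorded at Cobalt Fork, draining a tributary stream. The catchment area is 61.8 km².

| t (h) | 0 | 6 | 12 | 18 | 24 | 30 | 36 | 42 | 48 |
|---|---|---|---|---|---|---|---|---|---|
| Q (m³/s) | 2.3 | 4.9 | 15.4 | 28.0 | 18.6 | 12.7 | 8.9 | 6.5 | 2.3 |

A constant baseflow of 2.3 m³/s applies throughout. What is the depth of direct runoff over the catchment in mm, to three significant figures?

Direct runoff: 0.0, 2.6, 13.1, 25.7, 16.3, 10.4, 6.6, 4.2, 0.0 m³/s; ΣQ_DR = 78.90 m³/s.
V = ΣQ_DR · Δt = 78.90 × 21600 s = 1.704 × 10^6 m³.
Over A = 61.8 km², depth = V / A = 27.6 mm.

d ≈ 27.6 mm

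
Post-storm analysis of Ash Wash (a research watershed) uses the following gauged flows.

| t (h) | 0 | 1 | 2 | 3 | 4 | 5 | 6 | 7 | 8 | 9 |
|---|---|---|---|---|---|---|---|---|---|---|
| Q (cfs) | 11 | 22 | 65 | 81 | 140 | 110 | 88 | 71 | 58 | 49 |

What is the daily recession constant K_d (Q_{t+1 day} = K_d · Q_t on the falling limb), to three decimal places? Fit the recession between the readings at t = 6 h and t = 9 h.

Between t = 6 h and t = 9 h the flow falls from 88 to 49 cfs over 3×1 h = 3 h.
Per-interval ratio K = (49/88)^(1/3) = 0.8227; K_d = K^(24/1) = 0.009.

K_d ≈ 0.009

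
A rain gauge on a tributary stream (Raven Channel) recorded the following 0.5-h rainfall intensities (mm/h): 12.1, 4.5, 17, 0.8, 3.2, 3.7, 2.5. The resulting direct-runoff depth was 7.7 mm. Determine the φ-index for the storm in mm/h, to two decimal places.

φ ≈ 6.85 mm/h

Only the 2 blocks with intensity above φ contribute runoff: 12.1, 17 mm/h.
Σ(I−φ)·Δt = d  ⇒  (12.1+17 − 2φ)·0.5 = 7.7
φ = (29.10 − 7.7/0.5) / 2 = 6.85 mm/h.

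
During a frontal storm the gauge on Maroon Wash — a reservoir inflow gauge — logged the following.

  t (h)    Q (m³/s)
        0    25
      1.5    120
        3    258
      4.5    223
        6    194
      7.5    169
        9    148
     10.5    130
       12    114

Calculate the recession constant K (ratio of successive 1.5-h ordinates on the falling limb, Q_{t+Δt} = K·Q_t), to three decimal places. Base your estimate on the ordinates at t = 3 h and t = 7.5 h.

Using the recession-limb readings at t = 3 h and t = 7.5 h: Q falls from 258 to 169 m³/s over 3 intervals.
K = (Q₂/Q₁)^(1/3) = (169/258)^(1/3) = 0.868.

K ≈ 0.868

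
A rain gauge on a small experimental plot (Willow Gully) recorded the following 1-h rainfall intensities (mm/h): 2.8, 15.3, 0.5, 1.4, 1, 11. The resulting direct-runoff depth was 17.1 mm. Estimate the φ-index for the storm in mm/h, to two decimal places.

Only the 2 blocks with intensity above φ contribute runoff: 15.3, 11 mm/h.
Σ(I−φ)·Δt = d  ⇒  (15.3+11 − 2φ)·1 = 17.1
φ = (26.30 − 17.1/1) / 2 = 4.60 mm/h.

φ ≈ 4.60 mm/h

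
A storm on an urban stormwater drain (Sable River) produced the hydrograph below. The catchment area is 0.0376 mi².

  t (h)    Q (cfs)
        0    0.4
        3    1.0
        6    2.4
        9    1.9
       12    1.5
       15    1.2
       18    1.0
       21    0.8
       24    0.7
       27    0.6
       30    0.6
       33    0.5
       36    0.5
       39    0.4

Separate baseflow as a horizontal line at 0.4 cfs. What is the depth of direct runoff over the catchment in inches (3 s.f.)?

d ≈ 0.977 in

Direct runoff: 0.0, 0.6, 2.0, 1.5, 1.1, 0.8, 0.6, 0.4, 0.3, 0.2, 0.2, 0.1, 0.1, 0.0 cfs; ΣQ_DR = 7.900 cfs.
V = ΣQ_DR · Δt = 7.900 × 10800 s = 85320 ft³.
Over A = 0.0376 mi², depth = V / A = 0.977 in.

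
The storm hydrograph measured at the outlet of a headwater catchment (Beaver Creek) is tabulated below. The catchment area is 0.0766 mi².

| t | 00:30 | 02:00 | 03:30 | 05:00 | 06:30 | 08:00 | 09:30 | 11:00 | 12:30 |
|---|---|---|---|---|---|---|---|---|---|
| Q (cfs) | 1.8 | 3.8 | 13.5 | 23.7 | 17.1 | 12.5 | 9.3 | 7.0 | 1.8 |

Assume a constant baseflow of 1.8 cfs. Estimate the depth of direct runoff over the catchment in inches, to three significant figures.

Direct runoff: 0.0, 2.0, 11.7, 21.9, 15.3, 10.7, 7.5, 5.2, 0.0 cfs; ΣQ_DR = 74.30 cfs.
V = ΣQ_DR · Δt = 74.30 × 5400 s = 4.012 × 10^5 ft³.
Over A = 0.0766 mi², depth = V / A = 2.25 in.

d ≈ 2.25 in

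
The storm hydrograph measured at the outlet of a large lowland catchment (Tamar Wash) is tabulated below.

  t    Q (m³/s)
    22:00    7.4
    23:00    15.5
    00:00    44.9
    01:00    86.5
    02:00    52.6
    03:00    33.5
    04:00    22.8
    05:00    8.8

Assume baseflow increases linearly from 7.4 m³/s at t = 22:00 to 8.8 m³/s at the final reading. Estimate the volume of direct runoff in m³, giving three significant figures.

Direct-runoff ordinates (Q − Q_b): 0.00, 7.90, 37.10, 78.50, 44.40, 25.10, 14.20, 0.00 m³/s.
ΣQ_DR = 207.2 m³/s.
With Δt = 1 h = 3600 s, V = ΣQ_DR · Δt = 207.2 × 3600 = 7.46 × 10^5 m³.

V ≈ 7.46 × 10^5 m³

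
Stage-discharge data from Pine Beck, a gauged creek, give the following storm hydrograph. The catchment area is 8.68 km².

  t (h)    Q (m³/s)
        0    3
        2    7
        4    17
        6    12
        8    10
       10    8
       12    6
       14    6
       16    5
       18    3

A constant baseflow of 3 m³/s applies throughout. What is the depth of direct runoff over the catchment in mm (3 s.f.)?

d ≈ 39.0 mm

Direct runoff: 0.0, 4.0, 14.0, 9.0, 7.0, 5.0, 3.0, 3.0, 2.0, 0.0 m³/s; ΣQ_DR = 47.00 m³/s.
V = ΣQ_DR · Δt = 47.00 × 7200 s = 3.384 × 10^5 m³.
Over A = 8.68 km², depth = V / A = 39.0 mm.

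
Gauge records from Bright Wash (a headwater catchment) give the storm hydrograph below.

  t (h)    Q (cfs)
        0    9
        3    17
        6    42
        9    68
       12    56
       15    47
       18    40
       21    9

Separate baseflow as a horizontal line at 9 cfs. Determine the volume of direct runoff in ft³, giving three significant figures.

V ≈ 2.33 × 10^6 ft³

Direct-runoff ordinates (Q − Q_b): 0.0, 8.0, 33.0, 59.0, 47.0, 38.0, 31.0, 0.0 cfs.
ΣQ_DR = 216.0 cfs.
With Δt = 3 h = 10800 s, V = ΣQ_DR · Δt = 216.0 × 10800 = 2.33 × 10^6 ft³.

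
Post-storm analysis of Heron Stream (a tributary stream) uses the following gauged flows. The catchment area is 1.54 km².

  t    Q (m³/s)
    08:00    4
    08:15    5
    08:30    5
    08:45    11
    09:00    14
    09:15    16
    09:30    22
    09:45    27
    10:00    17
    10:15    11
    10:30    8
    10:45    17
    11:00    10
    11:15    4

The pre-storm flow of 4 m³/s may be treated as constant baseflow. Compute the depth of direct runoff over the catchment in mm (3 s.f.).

d ≈ 67.2 mm

Direct runoff: 0.0, 1.0, 1.0, 7.0, 10.0, 12.0, 18.0, 23.0, 13.0, 7.0, 4.0, 13.0, 6.0, 0.0 m³/s; ΣQ_DR = 115.0 m³/s.
V = ΣQ_DR · Δt = 115.0 × 900 s = 1.035 × 10^5 m³.
Over A = 1.54 km², depth = V / A = 67.2 mm.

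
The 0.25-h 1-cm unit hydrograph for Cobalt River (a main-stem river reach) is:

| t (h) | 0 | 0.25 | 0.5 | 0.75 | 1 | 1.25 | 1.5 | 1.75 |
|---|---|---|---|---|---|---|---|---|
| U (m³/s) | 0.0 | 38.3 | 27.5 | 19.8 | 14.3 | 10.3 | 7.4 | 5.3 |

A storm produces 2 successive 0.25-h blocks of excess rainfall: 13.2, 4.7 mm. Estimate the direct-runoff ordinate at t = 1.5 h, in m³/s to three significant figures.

Q ≈ 14.6 m³/s

By discrete convolution, Q_j = Σ (P_i / 10 mm) · U_{j−i}.
At t = 1.5 h (j=6): Q = (13.2/10)·7.4 + (4.7/10)·10.3 = 14.6 m³/s.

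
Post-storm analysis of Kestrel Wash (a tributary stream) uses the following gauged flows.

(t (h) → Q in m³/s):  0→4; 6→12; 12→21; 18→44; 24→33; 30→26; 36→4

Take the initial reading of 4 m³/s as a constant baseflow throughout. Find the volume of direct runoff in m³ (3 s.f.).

V ≈ 2.51 × 10^6 m³

Direct-runoff ordinates (Q − Q_b): 0.0, 8.0, 17.0, 40.0, 29.0, 22.0, 0.0 m³/s.
ΣQ_DR = 116.0 m³/s.
With Δt = 6 h = 21600 s, V = ΣQ_DR · Δt = 116.0 × 21600 = 2.51 × 10^6 m³.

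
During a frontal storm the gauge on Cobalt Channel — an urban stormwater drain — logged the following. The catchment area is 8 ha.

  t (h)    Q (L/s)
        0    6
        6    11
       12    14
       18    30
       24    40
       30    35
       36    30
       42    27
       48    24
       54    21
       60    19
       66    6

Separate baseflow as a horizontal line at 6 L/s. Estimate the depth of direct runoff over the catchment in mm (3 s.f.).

Direct runoff: 0.0, 5.0, 8.0, 24.0, 34.0, 29.0, 24.0, 21.0, 18.0, 15.0, 13.0, 0.0 L/s; ΣQ_DR = 191.0 L/s.
V = ΣQ_DR · Δt = 191.0 × 21600 s = 4.126 × 10^6 L.
Over A = 8 ha, depth = V / A = 51.6 mm.

d ≈ 51.6 mm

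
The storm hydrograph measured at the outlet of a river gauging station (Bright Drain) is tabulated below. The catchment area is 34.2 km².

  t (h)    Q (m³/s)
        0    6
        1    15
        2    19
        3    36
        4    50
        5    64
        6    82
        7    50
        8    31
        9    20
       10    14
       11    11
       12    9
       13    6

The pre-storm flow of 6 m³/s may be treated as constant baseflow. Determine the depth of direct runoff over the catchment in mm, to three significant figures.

d ≈ 34.6 mm

Direct runoff: 0.0, 9.0, 13.0, 30.0, 44.0, 58.0, 76.0, 44.0, 25.0, 14.0, 8.0, 5.0, 3.0, 0.0 m³/s; ΣQ_DR = 329.0 m³/s.
V = ΣQ_DR · Δt = 329.0 × 3600 s = 1.184 × 10^6 m³.
Over A = 34.2 km², depth = V / A = 34.6 mm.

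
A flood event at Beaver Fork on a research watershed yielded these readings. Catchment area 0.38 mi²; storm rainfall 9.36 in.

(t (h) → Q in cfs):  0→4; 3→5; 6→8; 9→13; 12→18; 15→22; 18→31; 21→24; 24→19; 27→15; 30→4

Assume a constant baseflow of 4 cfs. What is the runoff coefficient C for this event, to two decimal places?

C ≈ 0.16

ΣQ_DR = 119.0 cfs; V = ΣQ_DR·Δt = 1.285 × 10^6 ft³.
Runoff depth d = V / A = 1.456 in.
C = d / P = 1.456 / 9.36 = 0.16.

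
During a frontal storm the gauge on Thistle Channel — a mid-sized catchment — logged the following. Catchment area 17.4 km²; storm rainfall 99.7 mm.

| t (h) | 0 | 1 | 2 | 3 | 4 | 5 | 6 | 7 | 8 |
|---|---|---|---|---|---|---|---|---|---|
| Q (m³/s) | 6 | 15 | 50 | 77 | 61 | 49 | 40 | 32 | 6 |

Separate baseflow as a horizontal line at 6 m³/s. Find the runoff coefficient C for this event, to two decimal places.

ΣQ_DR = 282.0 m³/s; V = ΣQ_DR·Δt = 1.015 × 10^6 m³.
Runoff depth d = V / A = 58.34 mm.
C = d / P = 58.34 / 99.7 = 0.59.

C ≈ 0.59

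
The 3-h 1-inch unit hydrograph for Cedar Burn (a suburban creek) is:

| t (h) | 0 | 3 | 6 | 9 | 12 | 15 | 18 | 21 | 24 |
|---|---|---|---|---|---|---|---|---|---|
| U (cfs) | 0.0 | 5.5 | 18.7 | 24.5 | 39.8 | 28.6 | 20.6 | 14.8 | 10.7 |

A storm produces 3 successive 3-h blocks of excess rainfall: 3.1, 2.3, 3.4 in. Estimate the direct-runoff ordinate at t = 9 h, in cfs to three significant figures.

Q ≈ 138 cfs

By discrete convolution, Q_j = Σ (P_i / 1 in) · U_{j−i}.
At t = 9 h (j=3): Q = (3.1/1)·24.5 + (2.3/1)·18.7 + (3.4/1)·5.5 = 138 cfs.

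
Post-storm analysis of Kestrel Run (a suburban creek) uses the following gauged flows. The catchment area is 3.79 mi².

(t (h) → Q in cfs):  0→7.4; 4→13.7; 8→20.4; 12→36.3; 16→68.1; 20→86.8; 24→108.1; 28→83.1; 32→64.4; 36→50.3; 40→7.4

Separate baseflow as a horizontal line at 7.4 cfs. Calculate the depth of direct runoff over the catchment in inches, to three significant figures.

d ≈ 0.760 in

Direct runoff: 0.0, 6.3, 13.0, 28.9, 60.7, 79.4, 100.7, 75.7, 57.0, 42.9, 0.0 cfs; ΣQ_DR = 464.6 cfs.
V = ΣQ_DR · Δt = 464.6 × 14400 s = 6.690 × 10^6 ft³.
Over A = 3.79 mi², depth = V / A = 0.760 in.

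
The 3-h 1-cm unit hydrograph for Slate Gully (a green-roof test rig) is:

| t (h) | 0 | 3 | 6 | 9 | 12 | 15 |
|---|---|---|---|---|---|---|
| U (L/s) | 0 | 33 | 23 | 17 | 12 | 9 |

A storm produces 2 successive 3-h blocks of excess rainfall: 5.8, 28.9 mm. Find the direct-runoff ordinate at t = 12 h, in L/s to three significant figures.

Q ≈ 56.1 L/s

By discrete convolution, Q_j = Σ (P_i / 10 mm) · U_{j−i}.
At t = 12 h (j=4): Q = (5.8/10)·12 + (28.9/10)·17 = 56.1 L/s.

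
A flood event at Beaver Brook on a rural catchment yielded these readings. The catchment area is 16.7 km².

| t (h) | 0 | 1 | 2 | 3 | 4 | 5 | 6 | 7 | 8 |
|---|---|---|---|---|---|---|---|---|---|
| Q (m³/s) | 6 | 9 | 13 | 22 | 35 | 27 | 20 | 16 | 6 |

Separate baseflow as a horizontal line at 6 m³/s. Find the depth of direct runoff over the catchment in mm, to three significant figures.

Direct runoff: 0.0, 3.0, 7.0, 16.0, 29.0, 21.0, 14.0, 10.0, 0.0 m³/s; ΣQ_DR = 100.0 m³/s.
V = ΣQ_DR · Δt = 100.0 × 3600 s = 3.600 × 10^5 m³.
Over A = 16.7 km², depth = V / A = 21.6 mm.

d ≈ 21.6 mm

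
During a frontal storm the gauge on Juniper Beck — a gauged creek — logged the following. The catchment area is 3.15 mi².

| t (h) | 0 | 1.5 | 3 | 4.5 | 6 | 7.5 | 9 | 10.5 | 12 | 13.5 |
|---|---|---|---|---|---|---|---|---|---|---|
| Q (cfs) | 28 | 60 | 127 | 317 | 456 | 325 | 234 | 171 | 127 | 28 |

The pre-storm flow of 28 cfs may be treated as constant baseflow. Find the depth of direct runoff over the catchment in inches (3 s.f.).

Direct runoff: 0.0, 32.0, 99.0, 289.0, 428.0, 297.0, 206.0, 143.0, 99.0, 0.0 cfs; ΣQ_DR = 1593 cfs.
V = ΣQ_DR · Δt = 1593 × 5400 s = 8.602 × 10^6 ft³.
Over A = 3.15 mi², depth = V / A = 1.18 in.

d ≈ 1.18 in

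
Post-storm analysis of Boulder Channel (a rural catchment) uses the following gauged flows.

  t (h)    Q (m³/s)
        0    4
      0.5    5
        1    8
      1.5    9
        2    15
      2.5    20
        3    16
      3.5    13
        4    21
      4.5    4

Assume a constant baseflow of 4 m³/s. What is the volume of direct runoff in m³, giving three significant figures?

Direct-runoff ordinates (Q − Q_b): 0.0, 1.0, 4.0, 5.0, 11.0, 16.0, 12.0, 9.0, 17.0, 0.0 m³/s.
ΣQ_DR = 75.00 m³/s.
With Δt = 0.5 h = 1800 s, V = ΣQ_DR · Δt = 75.00 × 1800 = 1.35 × 10^5 m³.

V ≈ 1.35 × 10^5 m³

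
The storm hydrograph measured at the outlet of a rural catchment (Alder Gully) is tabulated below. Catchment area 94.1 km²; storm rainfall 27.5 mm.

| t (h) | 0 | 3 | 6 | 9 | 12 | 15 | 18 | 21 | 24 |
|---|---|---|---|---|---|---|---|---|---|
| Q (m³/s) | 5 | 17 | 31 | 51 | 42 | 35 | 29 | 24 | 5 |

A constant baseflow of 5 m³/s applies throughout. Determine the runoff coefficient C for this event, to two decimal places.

C ≈ 0.81

ΣQ_DR = 194.0 m³/s; V = ΣQ_DR·Δt = 2.095 × 10^6 m³.
Runoff depth d = V / A = 22.27 mm.
C = d / P = 22.27 / 27.5 = 0.81.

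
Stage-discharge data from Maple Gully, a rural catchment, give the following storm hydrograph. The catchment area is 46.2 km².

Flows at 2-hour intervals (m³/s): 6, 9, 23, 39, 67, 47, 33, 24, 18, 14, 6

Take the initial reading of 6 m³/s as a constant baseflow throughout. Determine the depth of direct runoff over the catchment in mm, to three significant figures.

Direct runoff: 0.0, 3.0, 17.0, 33.0, 61.0, 41.0, 27.0, 18.0, 12.0, 8.0, 0.0 m³/s; ΣQ_DR = 220.0 m³/s.
V = ΣQ_DR · Δt = 220.0 × 7200 s = 1.584 × 10^6 m³.
Over A = 46.2 km², depth = V / A = 34.3 mm.

d ≈ 34.3 mm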